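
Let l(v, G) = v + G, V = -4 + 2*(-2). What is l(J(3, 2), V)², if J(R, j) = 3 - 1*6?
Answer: 121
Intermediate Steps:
V = -8 (V = -4 - 4 = -8)
J(R, j) = -3 (J(R, j) = 3 - 6 = -3)
l(v, G) = G + v
l(J(3, 2), V)² = (-8 - 3)² = (-11)² = 121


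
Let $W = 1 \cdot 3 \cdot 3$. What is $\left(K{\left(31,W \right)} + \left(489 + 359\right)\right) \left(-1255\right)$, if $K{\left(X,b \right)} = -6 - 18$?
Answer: $-1034120$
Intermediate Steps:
$W = 9$ ($W = 3 \cdot 3 = 9$)
$K{\left(X,b \right)} = -24$ ($K{\left(X,b \right)} = -6 - 18 = -24$)
$\left(K{\left(31,W \right)} + \left(489 + 359\right)\right) \left(-1255\right) = \left(-24 + \left(489 + 359\right)\right) \left(-1255\right) = \left(-24 + 848\right) \left(-1255\right) = 824 \left(-1255\right) = -1034120$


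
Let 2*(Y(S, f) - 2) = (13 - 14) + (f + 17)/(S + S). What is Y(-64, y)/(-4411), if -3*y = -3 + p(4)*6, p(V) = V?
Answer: -17/51328 ≈ -0.00033120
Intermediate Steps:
y = -7 (y = -(-3 + 4*6)/3 = -(-3 + 24)/3 = -1/3*21 = -7)
Y(S, f) = 3/2 + (17 + f)/(4*S) (Y(S, f) = 2 + ((13 - 14) + (f + 17)/(S + S))/2 = 2 + (-1 + (17 + f)/((2*S)))/2 = 2 + (-1 + (17 + f)*(1/(2*S)))/2 = 2 + (-1 + (17 + f)/(2*S))/2 = 2 + (-1/2 + (17 + f)/(4*S)) = 3/2 + (17 + f)/(4*S))
Y(-64, y)/(-4411) = ((1/4)*(17 - 7 + 6*(-64))/(-64))/(-4411) = ((1/4)*(-1/64)*(17 - 7 - 384))*(-1/4411) = ((1/4)*(-1/64)*(-374))*(-1/4411) = (187/128)*(-1/4411) = -17/51328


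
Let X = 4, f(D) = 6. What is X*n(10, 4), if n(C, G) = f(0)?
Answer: 24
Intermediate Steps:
n(C, G) = 6
X*n(10, 4) = 4*6 = 24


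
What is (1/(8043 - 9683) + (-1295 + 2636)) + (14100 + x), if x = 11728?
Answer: 44557159/1640 ≈ 27169.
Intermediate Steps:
(1/(8043 - 9683) + (-1295 + 2636)) + (14100 + x) = (1/(8043 - 9683) + (-1295 + 2636)) + (14100 + 11728) = (1/(-1640) + 1341) + 25828 = (-1/1640 + 1341) + 25828 = 2199239/1640 + 25828 = 44557159/1640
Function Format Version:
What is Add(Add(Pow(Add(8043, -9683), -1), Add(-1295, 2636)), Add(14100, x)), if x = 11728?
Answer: Rational(44557159, 1640) ≈ 27169.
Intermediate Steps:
Add(Add(Pow(Add(8043, -9683), -1), Add(-1295, 2636)), Add(14100, x)) = Add(Add(Pow(Add(8043, -9683), -1), Add(-1295, 2636)), Add(14100, 11728)) = Add(Add(Pow(-1640, -1), 1341), 25828) = Add(Add(Rational(-1, 1640), 1341), 25828) = Add(Rational(2199239, 1640), 25828) = Rational(44557159, 1640)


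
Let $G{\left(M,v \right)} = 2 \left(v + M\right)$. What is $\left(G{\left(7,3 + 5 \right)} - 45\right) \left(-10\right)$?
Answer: $150$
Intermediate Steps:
$G{\left(M,v \right)} = 2 M + 2 v$ ($G{\left(M,v \right)} = 2 \left(M + v\right) = 2 M + 2 v$)
$\left(G{\left(7,3 + 5 \right)} - 45\right) \left(-10\right) = \left(\left(2 \cdot 7 + 2 \left(3 + 5\right)\right) - 45\right) \left(-10\right) = \left(\left(14 + 2 \cdot 8\right) - 45\right) \left(-10\right) = \left(\left(14 + 16\right) - 45\right) \left(-10\right) = \left(30 - 45\right) \left(-10\right) = \left(-15\right) \left(-10\right) = 150$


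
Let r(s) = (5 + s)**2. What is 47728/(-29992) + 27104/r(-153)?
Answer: -1816648/5132381 ≈ -0.35396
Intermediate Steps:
47728/(-29992) + 27104/r(-153) = 47728/(-29992) + 27104/((5 - 153)**2) = 47728*(-1/29992) + 27104/((-148)**2) = -5966/3749 + 27104/21904 = -5966/3749 + 27104*(1/21904) = -5966/3749 + 1694/1369 = -1816648/5132381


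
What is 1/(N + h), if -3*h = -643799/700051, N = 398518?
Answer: 2100153/836949417053 ≈ 2.5093e-6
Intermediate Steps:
h = 643799/2100153 (h = -(-643799)/(3*700051) = -⅓*(-643799/700051) = 643799/2100153 ≈ 0.30655)
1/(N + h) = 1/(398518 + 643799/2100153) = 1/(836949417053/2100153) = 2100153/836949417053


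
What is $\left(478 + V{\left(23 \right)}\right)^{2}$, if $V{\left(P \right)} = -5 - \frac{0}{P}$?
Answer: $223729$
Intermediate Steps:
$V{\left(P \right)} = -5$ ($V{\left(P \right)} = -5 - 0 = -5 + 0 = -5$)
$\left(478 + V{\left(23 \right)}\right)^{2} = \left(478 - 5\right)^{2} = 473^{2} = 223729$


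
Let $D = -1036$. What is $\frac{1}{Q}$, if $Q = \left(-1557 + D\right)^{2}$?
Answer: $\frac{1}{6723649} \approx 1.4873 \cdot 10^{-7}$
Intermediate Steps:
$Q = 6723649$ ($Q = \left(-1557 - 1036\right)^{2} = \left(-2593\right)^{2} = 6723649$)
$\frac{1}{Q} = \frac{1}{6723649}$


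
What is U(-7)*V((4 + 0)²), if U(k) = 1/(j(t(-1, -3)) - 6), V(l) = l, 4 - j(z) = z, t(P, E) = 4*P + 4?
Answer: -8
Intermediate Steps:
t(P, E) = 4 + 4*P
j(z) = 4 - z
U(k) = -½ (U(k) = 1/((4 - (4 + 4*(-1))) - 6) = 1/((4 - (4 - 4)) - 6) = 1/((4 - 1*0) - 6) = 1/((4 + 0) - 6) = 1/(4 - 6) = 1/(-2) = -½)
U(-7)*V((4 + 0)²) = -(4 + 0)²/2 = -½*4² = -½*16 = -8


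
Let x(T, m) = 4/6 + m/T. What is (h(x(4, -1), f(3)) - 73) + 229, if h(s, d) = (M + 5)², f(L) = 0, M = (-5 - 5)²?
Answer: 11181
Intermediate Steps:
M = 100 (M = (-10)² = 100)
x(T, m) = ⅔ + m/T (x(T, m) = 4*(⅙) + m/T = ⅔ + m/T)
h(s, d) = 11025 (h(s, d) = (100 + 5)² = 105² = 11025)
(h(x(4, -1), f(3)) - 73) + 229 = (11025 - 73) + 229 = 10952 + 229 = 11181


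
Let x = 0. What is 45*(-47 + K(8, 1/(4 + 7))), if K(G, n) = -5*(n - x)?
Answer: -23490/11 ≈ -2135.5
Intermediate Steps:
K(G, n) = -5*n (K(G, n) = -5*(n - 1*0) = -5*(n + 0) = -5*n)
45*(-47 + K(8, 1/(4 + 7))) = 45*(-47 - 5/(4 + 7)) = 45*(-47 - 5/11) = 45*(-522/11) = -23490/11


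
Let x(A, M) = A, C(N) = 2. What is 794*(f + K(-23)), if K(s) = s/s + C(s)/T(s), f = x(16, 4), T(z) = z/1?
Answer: 308866/23 ≈ 13429.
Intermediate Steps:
T(z) = z (T(z) = z*1 = z)
f = 16
K(s) = 1 + 2/s (K(s) = s/s + 2/s = 1 + 2/s)
794*(f + K(-23)) = 794*(16 + (2 - 23)/(-23)) = 794*(16 - 1/23*(-21)) = 794*(16 + 21/23) = 794*(389/23) = 308866/23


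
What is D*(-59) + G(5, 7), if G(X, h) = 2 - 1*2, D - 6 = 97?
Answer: -6077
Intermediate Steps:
D = 103 (D = 6 + 97 = 103)
G(X, h) = 0 (G(X, h) = 2 - 2 = 0)
D*(-59) + G(5, 7) = 103*(-59) + 0 = -6077 + 0 = -6077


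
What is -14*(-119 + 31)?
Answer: 1232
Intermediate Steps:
-14*(-119 + 31) = -14*(-88) = 1232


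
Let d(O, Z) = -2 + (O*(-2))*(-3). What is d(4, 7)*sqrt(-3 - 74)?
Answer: 22*I*sqrt(77) ≈ 193.05*I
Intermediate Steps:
d(O, Z) = -2 + 6*O (d(O, Z) = -2 - 2*O*(-3) = -2 + 6*O)
d(4, 7)*sqrt(-3 - 74) = (-2 + 6*4)*sqrt(-3 - 74) = (-2 + 24)*sqrt(-77) = 22*(I*sqrt(77)) = 22*I*sqrt(77)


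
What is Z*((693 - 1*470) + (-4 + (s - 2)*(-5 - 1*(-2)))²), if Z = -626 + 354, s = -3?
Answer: -93568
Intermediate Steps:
Z = -272
Z*((693 - 1*470) + (-4 + (s - 2)*(-5 - 1*(-2)))²) = -272*((693 - 1*470) + (-4 + (-3 - 2)*(-5 - 1*(-2)))²) = -272*((693 - 470) + (-4 - 5*(-5 + 2))²) = -272*(223 + (-4 - 5*(-3))²) = -272*(223 + (-4 + 15)²) = -272*(223 + 11²) = -272*(223 + 121) = -272*344 = -93568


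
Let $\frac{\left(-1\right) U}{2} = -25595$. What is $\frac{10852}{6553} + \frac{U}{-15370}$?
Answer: $- \frac{16865283}{10071961} \approx -1.6745$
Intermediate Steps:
$U = 51190$ ($U = \left(-2\right) \left(-25595\right) = 51190$)
$\frac{10852}{6553} + \frac{U}{-15370} = \frac{10852}{6553} + \frac{51190}{-15370} = 10852 \cdot \frac{1}{6553} + 51190 \left(- \frac{1}{15370}\right) = \frac{10852}{6553} - \frac{5119}{1537} = - \frac{16865283}{10071961}$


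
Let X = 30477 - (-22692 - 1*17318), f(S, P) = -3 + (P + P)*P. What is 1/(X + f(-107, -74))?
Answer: 1/81436 ≈ 1.2280e-5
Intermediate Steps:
f(S, P) = -3 + 2*P² (f(S, P) = -3 + (2*P)*P = -3 + 2*P²)
X = 70487 (X = 30477 - (-22692 - 17318) = 30477 - 1*(-40010) = 30477 + 40010 = 70487)
1/(X + f(-107, -74)) = 1/(70487 + (-3 + 2*(-74)²)) = 1/(70487 + (-3 + 2*5476)) = 1/(70487 + (-3 + 10952)) = 1/(70487 + 10949) = 1/81436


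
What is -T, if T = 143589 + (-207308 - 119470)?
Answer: 183189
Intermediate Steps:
T = -183189 (T = 143589 - 326778 = -183189)
-T = -1*(-183189) = 183189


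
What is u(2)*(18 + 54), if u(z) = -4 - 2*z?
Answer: -576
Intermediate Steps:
u(2)*(18 + 54) = (-4 - 2*2)*(18 + 54) = (-4 - 4)*72 = -8*72 = -576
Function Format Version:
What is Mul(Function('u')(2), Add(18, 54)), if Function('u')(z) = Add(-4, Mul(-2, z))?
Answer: -576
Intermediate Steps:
Mul(Function('u')(2), Add(18, 54)) = Mul(Add(-4, Mul(-2, 2)), Add(18, 54)) = Mul(Add(-4, -4), 72) = Mul(-8, 72) = -576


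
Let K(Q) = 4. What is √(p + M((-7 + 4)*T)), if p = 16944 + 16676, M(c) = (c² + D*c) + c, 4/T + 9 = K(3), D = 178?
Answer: 2*√212846/5 ≈ 184.54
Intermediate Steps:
T = -⅘ (T = 4/(-9 + 4) = 4/(-5) = 4*(-⅕) = -⅘ ≈ -0.80000)
M(c) = c² + 179*c (M(c) = (c² + 178*c) + c = c² + 179*c)
p = 33620
√(p + M((-7 + 4)*T)) = √(33620 + ((-7 + 4)*(-⅘))*(179 + (-7 + 4)*(-⅘))) = √(33620 + (-3*(-⅘))*(179 - 3*(-⅘))) = √(33620 + 12*(179 + 12/5)/5) = √(33620 + (12/5)*(907/5)) = √(33620 + 10884/25) = √(851384/25) = 2*√212846/5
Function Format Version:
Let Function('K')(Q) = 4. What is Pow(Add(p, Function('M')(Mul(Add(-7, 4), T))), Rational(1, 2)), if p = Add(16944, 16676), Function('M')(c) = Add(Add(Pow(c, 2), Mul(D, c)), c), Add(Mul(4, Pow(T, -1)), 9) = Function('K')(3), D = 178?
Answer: Mul(Rational(2, 5), Pow(212846, Rational(1, 2))) ≈ 184.54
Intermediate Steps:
T = Rational(-4, 5) (T = Mul(4, Pow(Add(-9, 4), -1)) = Mul(4, Pow(-5, -1)) = Mul(4, Rational(-1, 5)) = Rational(-4, 5) ≈ -0.80000)
Function('M')(c) = Add(Pow(c, 2), Mul(179, c)) (Function('M')(c) = Add(Add(Pow(c, 2), Mul(178, c)), c) = Add(Pow(c, 2), Mul(179, c)))
p = 33620
Pow(Add(p, Function('M')(Mul(Add(-7, 4), T))), Rational(1, 2)) = Pow(Add(33620, Mul(Mul(Add(-7, 4), Rational(-4, 5)), Add(179, Mul(Add(-7, 4), Rational(-4, 5))))), Rational(1, 2)) = Pow(Add(33620, Mul(Mul(-3, Rational(-4, 5)), Add(179, Mul(-3, Rational(-4, 5))))), Rational(1, 2)) = Pow(Add(33620, Mul(Rational(12, 5), Add(179, Rational(12, 5)))), Rational(1, 2)) = Pow(Add(33620, Mul(Rational(12, 5), Rational(907, 5))), Rational(1, 2)) = Pow(Add(33620, Rational(10884, 25)), Rational(1, 2)) = Pow(Rational(851384, 25), Rational(1, 2)) = Mul(Rational(2, 5), Pow(212846, Rational(1, 2)))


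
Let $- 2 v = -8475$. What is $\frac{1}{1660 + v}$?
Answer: $\frac{2}{11795} \approx 0.00016956$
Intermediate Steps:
$v = \frac{8475}{2}$ ($v = \left(- \frac{1}{2}\right) \left(-8475\right) = \frac{8475}{2} \approx 4237.5$)
$\frac{1}{1660 + v} = \frac{1}{1660 + \frac{8475}{2}} = \frac{1}{\frac{11795}{2}} = \frac{2}{11795}$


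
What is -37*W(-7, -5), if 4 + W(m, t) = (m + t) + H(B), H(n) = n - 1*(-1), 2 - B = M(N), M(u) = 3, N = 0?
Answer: 592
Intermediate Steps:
B = -1 (B = 2 - 1*3 = 2 - 3 = -1)
H(n) = 1 + n (H(n) = n + 1 = 1 + n)
W(m, t) = -4 + m + t (W(m, t) = -4 + ((m + t) + (1 - 1)) = -4 + ((m + t) + 0) = -4 + (m + t) = -4 + m + t)
-37*W(-7, -5) = -37*(-4 - 7 - 5) = -37*(-16) = 592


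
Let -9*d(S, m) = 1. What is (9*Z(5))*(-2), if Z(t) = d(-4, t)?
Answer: 2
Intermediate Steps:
d(S, m) = -⅑ (d(S, m) = -⅑*1 = -⅑)
Z(t) = -⅑
(9*Z(5))*(-2) = (9*(-⅑))*(-2) = -1*(-2) = 2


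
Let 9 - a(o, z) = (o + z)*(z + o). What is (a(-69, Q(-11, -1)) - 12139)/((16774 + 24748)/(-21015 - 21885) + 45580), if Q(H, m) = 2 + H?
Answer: -4293300/10743629 ≈ -0.39961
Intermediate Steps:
a(o, z) = 9 - (o + z)**2 (a(o, z) = 9 - (o + z)*(z + o) = 9 - (o + z)*(o + z) = 9 - (o + z)**2)
(a(-69, Q(-11, -1)) - 12139)/((16774 + 24748)/(-21015 - 21885) + 45580) = ((9 - (-69 + (2 - 11))**2) - 12139)/((16774 + 24748)/(-21015 - 21885) + 45580) = ((9 - (-69 - 9)**2) - 12139)/(41522/(-42900) + 45580) = ((9 - 1*(-78)**2) - 12139)/(41522*(-1/42900) + 45580) = ((9 - 1*6084) - 12139)/(-1597/1650 + 45580) = ((9 - 6084) - 12139)/(75205403/1650) = (-6075 - 12139)*(1650/75205403) = -18214*1650/75205403 = -4293300/10743629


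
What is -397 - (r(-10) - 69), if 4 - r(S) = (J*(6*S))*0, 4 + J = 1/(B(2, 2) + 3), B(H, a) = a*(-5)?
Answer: -332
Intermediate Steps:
B(H, a) = -5*a
J = -29/7 (J = -4 + 1/(-5*2 + 3) = -4 + 1/(-10 + 3) = -4 + 1/(-7) = -4 - 1/7 = -29/7 ≈ -4.1429)
r(S) = 4 (r(S) = 4 - (-174*S/7)*0 = 4 - 1*0 = 4 + 0 = 4)
-397 - (r(-10) - 69) = -397 - (4 - 69) = -397 - 1*(-65) = -397 + 65 = -332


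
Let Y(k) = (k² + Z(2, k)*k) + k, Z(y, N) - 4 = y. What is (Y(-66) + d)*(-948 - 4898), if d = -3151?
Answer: -4343578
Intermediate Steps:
Z(y, N) = 4 + y
Y(k) = k² + 7*k (Y(k) = (k² + (4 + 2)*k) + k = (k² + 6*k) + k = k² + 7*k)
(Y(-66) + d)*(-948 - 4898) = (-66*(7 - 66) - 3151)*(-948 - 4898) = (-66*(-59) - 3151)*(-5846) = (3894 - 3151)*(-5846) = 743*(-5846) = -4343578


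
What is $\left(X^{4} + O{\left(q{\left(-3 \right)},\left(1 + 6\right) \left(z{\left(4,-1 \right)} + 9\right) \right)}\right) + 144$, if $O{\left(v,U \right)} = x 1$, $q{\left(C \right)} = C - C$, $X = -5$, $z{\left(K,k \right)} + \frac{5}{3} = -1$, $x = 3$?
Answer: $772$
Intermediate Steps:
$z{\left(K,k \right)} = - \frac{8}{3}$ ($z{\left(K,k \right)} = - \frac{5}{3} - 1 = - \frac{8}{3}$)
$q{\left(C \right)} = 0$
$O{\left(v,U \right)} = 3$ ($O{\left(v,U \right)} = 3 \cdot 1 = 3$)
$\left(X^{4} + O{\left(q{\left(-3 \right)},\left(1 + 6\right) \left(z{\left(4,-1 \right)} + 9\right) \right)}\right) + 144 = \left(\left(-5\right)^{4} + 3\right) + 144 = \left(625 + 3\right) + 144 = 628 + 144 = 772$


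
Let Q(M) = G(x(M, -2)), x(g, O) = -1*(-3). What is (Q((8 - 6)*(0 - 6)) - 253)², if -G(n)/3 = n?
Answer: 68644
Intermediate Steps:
x(g, O) = 3
G(n) = -3*n
Q(M) = -9 (Q(M) = -3*3 = -9)
(Q((8 - 6)*(0 - 6)) - 253)² = (-9 - 253)² = (-262)² = 68644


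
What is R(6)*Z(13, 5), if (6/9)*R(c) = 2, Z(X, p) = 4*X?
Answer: 156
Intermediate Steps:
R(c) = 3 (R(c) = (3/2)*2 = 3)
R(6)*Z(13, 5) = 3*(4*13) = 3*52 = 156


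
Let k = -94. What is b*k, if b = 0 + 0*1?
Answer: 0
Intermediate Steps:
b = 0 (b = 0 + 0 = 0)
b*k = 0*(-94) = 0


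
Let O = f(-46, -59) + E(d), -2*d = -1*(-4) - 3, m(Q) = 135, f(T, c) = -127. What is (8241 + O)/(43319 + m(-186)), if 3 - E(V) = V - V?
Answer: 8117/43454 ≈ 0.18680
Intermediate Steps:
d = -½ (d = -(-1*(-4) - 3)/2 = -(4 - 3)/2 = -½*1 = -½ ≈ -0.50000)
E(V) = 3 (E(V) = 3 - (V - V) = 3 - 1*0 = 3 + 0 = 3)
O = -124 (O = -127 + 3 = -124)
(8241 + O)/(43319 + m(-186)) = (8241 - 124)/(43319 + 135) = 8117/43454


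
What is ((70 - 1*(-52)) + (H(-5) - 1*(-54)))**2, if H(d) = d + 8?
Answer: 32041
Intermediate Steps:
H(d) = 8 + d
((70 - 1*(-52)) + (H(-5) - 1*(-54)))**2 = ((70 - 1*(-52)) + ((8 - 5) - 1*(-54)))**2 = ((70 + 52) + (3 + 54))**2 = (122 + 57)**2 = 179**2 = 32041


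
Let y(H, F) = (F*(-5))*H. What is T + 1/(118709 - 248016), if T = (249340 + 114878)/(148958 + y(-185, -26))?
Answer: 7849302003/2691913126 ≈ 2.9159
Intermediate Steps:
y(H, F) = -5*F*H (y(H, F) = (-5*F)*H = -5*F*H)
T = 60703/20818 (T = (249340 + 114878)/(148958 - 5*(-26)*(-185)) = 364218/(148958 - 24050) = 364218/124908 = 364218*(1/124908) = 60703/20818 ≈ 2.9159)
T + 1/(118709 - 248016) = 60703/20818 + 1/(118709 - 248016) = 60703/20818 + 1/(-129307) = 60703/20818 - 1/129307 = 7849302003/2691913126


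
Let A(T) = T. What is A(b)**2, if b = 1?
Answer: 1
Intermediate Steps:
A(b)**2 = 1**2 = 1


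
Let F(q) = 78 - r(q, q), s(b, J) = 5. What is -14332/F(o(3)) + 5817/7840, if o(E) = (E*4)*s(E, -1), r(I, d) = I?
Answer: -8018441/10080 ≈ -795.48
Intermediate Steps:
o(E) = 20*E (o(E) = (E*4)*5 = (4*E)*5 = 20*E)
F(q) = 78 - q
-14332/F(o(3)) + 5817/7840 = -14332/(78 - 20*3) + 5817/7840 = -14332/(78 - 1*60) + 5817*(1/7840) = -14332/(78 - 60) + 831/1120 = -14332/18 + 831/1120 = -14332*1/18 + 831/1120 = -7166/9 + 831/1120 = -8018441/10080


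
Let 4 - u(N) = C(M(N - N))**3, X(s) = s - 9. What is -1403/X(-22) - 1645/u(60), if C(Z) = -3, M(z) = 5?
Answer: -242/31 ≈ -7.8064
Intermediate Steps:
X(s) = -9 + s
u(N) = 31 (u(N) = 4 - 1*(-3)**3 = 4 - 1*(-27) = 4 + 27 = 31)
-1403/X(-22) - 1645/u(60) = -1403/(-9 - 22) - 1645/31 = -1403/(-31) - 1645*1/31 = -1403*(-1/31) - 1645/31 = 1403/31 - 1645/31 = -242/31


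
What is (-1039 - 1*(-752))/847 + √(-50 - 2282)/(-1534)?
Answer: -41/121 - I*√583/767 ≈ -0.33884 - 0.03148*I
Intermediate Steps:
(-1039 - 1*(-752))/847 + √(-50 - 2282)/(-1534) = (-1039 + 752)*(1/847) + √(-2332)*(-1/1534) = -287*1/847 + (2*I*√583)*(-1/1534) = -41/121 - I*√583/767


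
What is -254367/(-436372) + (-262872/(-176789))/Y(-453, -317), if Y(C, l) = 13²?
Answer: 7714519578531/13037635046852 ≈ 0.59171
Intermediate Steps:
Y(C, l) = 169
-254367/(-436372) + (-262872/(-176789))/Y(-453, -317) = -254367/(-436372) - 262872/(-176789)/169 = -254367*(-1/436372) - 262872*(-1/176789)*(1/169) = 254367/436372 + (262872/176789)*(1/169) = 254367/436372 + 262872/29877341 = 7714519578531/13037635046852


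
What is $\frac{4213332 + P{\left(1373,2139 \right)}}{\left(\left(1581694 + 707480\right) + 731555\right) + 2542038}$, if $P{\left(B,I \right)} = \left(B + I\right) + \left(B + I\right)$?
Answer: $\frac{602908}{794681} \approx 0.75868$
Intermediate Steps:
$P{\left(B,I \right)} = 2 B + 2 I$
$\frac{4213332 + P{\left(1373,2139 \right)}}{\left(\left(1581694 + 707480\right) + 731555\right) + 2542038} = \frac{4213332 + \left(2 \cdot 1373 + 2 \cdot 2139\right)}{\left(\left(1581694 + 707480\right) + 731555\right) + 2542038} = \frac{4213332 + \left(2746 + 4278\right)}{\left(2289174 + 731555\right) + 2542038} = \frac{4213332 + 7024}{3020729 + 2542038} = \frac{4220356}{5562767} = 4220356 \cdot \frac{1}{5562767} = \frac{602908}{794681}$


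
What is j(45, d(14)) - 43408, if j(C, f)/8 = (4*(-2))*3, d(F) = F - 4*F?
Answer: -43600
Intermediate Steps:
d(F) = -3*F
j(C, f) = -192 (j(C, f) = 8*((4*(-2))*3) = 8*(-8*3) = 8*(-24) = -192)
j(45, d(14)) - 43408 = -192 - 43408 = -43600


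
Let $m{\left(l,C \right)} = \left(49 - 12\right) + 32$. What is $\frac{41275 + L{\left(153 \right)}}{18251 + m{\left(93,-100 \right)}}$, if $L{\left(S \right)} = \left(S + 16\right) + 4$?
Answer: $\frac{5181}{2290} \approx 2.2624$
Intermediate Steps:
$L{\left(S \right)} = 20 + S$ ($L{\left(S \right)} = \left(16 + S\right) + 4 = 20 + S$)
$m{\left(l,C \right)} = 69$ ($m{\left(l,C \right)} = 37 + 32 = 69$)
$\frac{41275 + L{\left(153 \right)}}{18251 + m{\left(93,-100 \right)}} = \frac{41275 + \left(20 + 153\right)}{18251 + 69} = \frac{41275 + 173}{18320} = 41448 \cdot \frac{1}{18320} = \frac{5181}{2290}$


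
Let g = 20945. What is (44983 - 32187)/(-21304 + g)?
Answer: -12796/359 ≈ -35.643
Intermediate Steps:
(44983 - 32187)/(-21304 + g) = (44983 - 32187)/(-21304 + 20945) = 12796/(-359) = 12796*(-1/359) = -12796/359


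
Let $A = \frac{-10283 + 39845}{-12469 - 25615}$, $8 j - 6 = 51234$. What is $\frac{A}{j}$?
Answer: $- \frac{4927}{40654670} \approx -0.00012119$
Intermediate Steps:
$j = 6405$ ($j = \frac{3}{4} + \frac{1}{8} \cdot 51234 = \frac{3}{4} + \frac{25617}{4} = 6405$)
$A = - \frac{14781}{19042}$ ($A = \frac{29562}{-38084} = 29562 \left(- \frac{1}{38084}\right) = - \frac{14781}{19042} \approx -0.77623$)
$\frac{A}{j} = - \frac{14781}{19042 \cdot 6405} = \left(- \frac{14781}{19042}\right) \frac{1}{6405} = - \frac{4927}{40654670}$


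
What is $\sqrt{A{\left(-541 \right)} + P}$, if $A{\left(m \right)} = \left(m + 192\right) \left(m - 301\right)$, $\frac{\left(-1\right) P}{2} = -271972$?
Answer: $7 \sqrt{17098} \approx 915.32$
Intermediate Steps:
$P = 543944$ ($P = \left(-2\right) \left(-271972\right) = 543944$)
$A{\left(m \right)} = \left(-301 + m\right) \left(192 + m\right)$ ($A{\left(m \right)} = \left(192 + m\right) \left(-301 + m\right) = \left(-301 + m\right) \left(192 + m\right)$)
$\sqrt{A{\left(-541 \right)} + P} = \sqrt{\left(-57792 + \left(-541\right)^{2} - -58969\right) + 543944} = \sqrt{\left(-57792 + 292681 + 58969\right) + 543944} = \sqrt{293858 + 543944} = \sqrt{837802} = 7 \sqrt{17098}$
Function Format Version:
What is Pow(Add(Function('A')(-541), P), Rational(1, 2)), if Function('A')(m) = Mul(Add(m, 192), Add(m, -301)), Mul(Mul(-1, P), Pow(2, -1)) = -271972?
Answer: Mul(7, Pow(17098, Rational(1, 2))) ≈ 915.32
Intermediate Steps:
P = 543944 (P = Mul(-2, -271972) = 543944)
Function('A')(m) = Mul(Add(-301, m), Add(192, m)) (Function('A')(m) = Mul(Add(192, m), Add(-301, m)) = Mul(Add(-301, m), Add(192, m)))
Pow(Add(Function('A')(-541), P), Rational(1, 2)) = Pow(Add(Add(-57792, Pow(-541, 2), Mul(-109, -541)), 543944), Rational(1, 2)) = Pow(Add(Add(-57792, 292681, 58969), 543944), Rational(1, 2)) = Pow(Add(293858, 543944), Rational(1, 2)) = Pow(837802, Rational(1, 2)) = Mul(7, Pow(17098, Rational(1, 2)))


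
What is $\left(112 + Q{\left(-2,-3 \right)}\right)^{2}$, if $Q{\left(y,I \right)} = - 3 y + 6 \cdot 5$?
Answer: $21904$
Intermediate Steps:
$Q{\left(y,I \right)} = 30 - 3 y$ ($Q{\left(y,I \right)} = - 3 y + 30 = 30 - 3 y$)
$\left(112 + Q{\left(-2,-3 \right)}\right)^{2} = \left(112 + \left(30 - -6\right)\right)^{2} = \left(112 + \left(30 + 6\right)\right)^{2} = \left(112 + 36\right)^{2} = 148^{2} = 21904$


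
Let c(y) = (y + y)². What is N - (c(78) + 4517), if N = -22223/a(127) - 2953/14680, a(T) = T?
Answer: -54118987751/1864360 ≈ -29028.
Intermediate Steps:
c(y) = 4*y² (c(y) = (2*y)² = 4*y²)
N = -326608671/1864360 (N = -22223/127 - 2953/14680 = -326608671/1864360 ≈ -175.19)
N - (c(78) + 4517) = -326608671/1864360 - (4*78² + 4517) = -326608671/1864360 - (4*6084 + 4517) = -326608671/1864360 - (24336 + 4517) = -326608671/1864360 - 1*28853 = -326608671/1864360 - 28853 = -54118987751/1864360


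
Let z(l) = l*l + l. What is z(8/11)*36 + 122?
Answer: 20234/121 ≈ 167.22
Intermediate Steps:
z(l) = l + l² (z(l) = l² + l = l + l²)
z(8/11)*36 + 122 = ((8/11)*(1 + 8/11))*36 + 122 = ((8*(1/11))*(1 + 8*(1/11)))*36 + 122 = (8*(1 + 8/11)/11)*36 + 122 = ((8/11)*(19/11))*36 + 122 = (152/121)*36 + 122 = 5472/121 + 122 = 20234/121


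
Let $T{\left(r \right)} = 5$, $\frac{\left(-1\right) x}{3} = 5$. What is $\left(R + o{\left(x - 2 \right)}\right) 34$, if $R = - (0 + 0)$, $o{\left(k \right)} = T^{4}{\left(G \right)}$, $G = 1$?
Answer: $21250$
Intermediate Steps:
$x = -15$ ($x = \left(-3\right) 5 = -15$)
$o{\left(k \right)} = 625$ ($o{\left(k \right)} = 5^{4} = 625$)
$R = 0$ ($R = \left(-1\right) 0 = 0$)
$\left(R + o{\left(x - 2 \right)}\right) 34 = \left(0 + 625\right) 34 = 625 \cdot 34 = 21250$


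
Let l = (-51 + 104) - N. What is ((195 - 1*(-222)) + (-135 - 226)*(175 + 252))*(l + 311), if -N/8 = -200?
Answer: 190010280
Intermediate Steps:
N = 1600 (N = -8*(-200) = 1600)
l = -1547 (l = (-51 + 104) - 1*1600 = 53 - 1600 = -1547)
((195 - 1*(-222)) + (-135 - 226)*(175 + 252))*(l + 311) = ((195 - 1*(-222)) + (-135 - 226)*(175 + 252))*(-1547 + 311) = ((195 + 222) - 361*427)*(-1236) = (417 - 154147)*(-1236) = -153730*(-1236) = 190010280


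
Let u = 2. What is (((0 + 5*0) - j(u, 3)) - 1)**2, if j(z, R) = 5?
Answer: 36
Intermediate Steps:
(((0 + 5*0) - j(u, 3)) - 1)**2 = (((0 + 5*0) - 1*5) - 1)**2 = (((0 + 0) - 5) - 1)**2 = ((0 - 5) - 1)**2 = (-5 - 1)**2 = (-6)**2 = 36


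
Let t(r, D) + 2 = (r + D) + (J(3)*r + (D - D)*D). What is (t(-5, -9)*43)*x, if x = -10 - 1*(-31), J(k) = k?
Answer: -27993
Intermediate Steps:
t(r, D) = -2 + D + 4*r (t(r, D) = -2 + ((r + D) + (3*r + (D - D)*D)) = -2 + ((D + r) + (3*r + 0*D)) = -2 + ((D + r) + (3*r + 0)) = -2 + ((D + r) + 3*r) = -2 + (D + 4*r) = -2 + D + 4*r)
x = 21 (x = -10 + 31 = 21)
(t(-5, -9)*43)*x = ((-2 - 9 + 4*(-5))*43)*21 = ((-2 - 9 - 20)*43)*21 = -31*43*21 = -1333*21 = -27993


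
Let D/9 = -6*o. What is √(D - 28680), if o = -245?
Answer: 5*I*√618 ≈ 124.3*I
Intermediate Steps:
D = 13230 (D = 9*(-6*(-245)) = 9*1470 = 13230)
√(D - 28680) = √(13230 - 28680) = √(-15450) = 5*I*√618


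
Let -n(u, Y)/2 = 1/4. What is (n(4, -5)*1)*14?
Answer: -7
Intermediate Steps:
n(u, Y) = -½ (n(u, Y) = -2/4 = -2*¼ = -½)
(n(4, -5)*1)*14 = -½*1*14 = -½*14 = -7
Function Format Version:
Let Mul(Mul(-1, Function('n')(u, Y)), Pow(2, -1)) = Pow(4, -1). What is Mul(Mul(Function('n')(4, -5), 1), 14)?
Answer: -7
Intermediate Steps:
Function('n')(u, Y) = Rational(-1, 2) (Function('n')(u, Y) = Mul(-2, Pow(4, -1)) = Mul(-2, Rational(1, 4)) = Rational(-1, 2))
Mul(Mul(Function('n')(4, -5), 1), 14) = Mul(Mul(Rational(-1, 2), 1), 14) = Mul(Rational(-1, 2), 14) = -7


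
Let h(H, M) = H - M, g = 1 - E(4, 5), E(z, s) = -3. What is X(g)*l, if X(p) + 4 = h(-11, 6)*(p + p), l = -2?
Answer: 280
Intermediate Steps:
g = 4 (g = 1 - 1*(-3) = 1 + 3 = 4)
X(p) = -4 - 34*p (X(p) = -4 + (-11 - 1*6)*(p + p) = -4 + (-11 - 6)*(2*p) = -4 - 34*p)
X(g)*l = (-4 - 34*4)*(-2) = (-4 - 136)*(-2) = -140*(-2) = 280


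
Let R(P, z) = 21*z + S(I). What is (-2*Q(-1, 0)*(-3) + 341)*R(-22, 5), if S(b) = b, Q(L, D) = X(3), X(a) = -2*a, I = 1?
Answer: 32330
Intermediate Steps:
Q(L, D) = -6 (Q(L, D) = -2*3 = -6)
R(P, z) = 1 + 21*z (R(P, z) = 21*z + 1 = 1 + 21*z)
(-2*Q(-1, 0)*(-3) + 341)*R(-22, 5) = (-2*(-6)*(-3) + 341)*(1 + 21*5) = (12*(-3) + 341)*(1 + 105) = (-36 + 341)*106 = 305*106 = 32330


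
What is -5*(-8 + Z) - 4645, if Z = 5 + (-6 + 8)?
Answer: -4640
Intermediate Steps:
Z = 7 (Z = 5 + 2 = 7)
-5*(-8 + Z) - 4645 = -5*(-8 + 7) - 4645 = -5*(-1) - 4645 = 5 - 4645 = -4640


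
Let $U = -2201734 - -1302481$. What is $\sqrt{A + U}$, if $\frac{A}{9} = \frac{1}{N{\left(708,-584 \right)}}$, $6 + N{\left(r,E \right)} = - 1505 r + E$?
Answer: $\frac{3 i \sqrt{113568977137383430}}{1066130} \approx 948.29 i$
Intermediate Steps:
$N{\left(r,E \right)} = -6 + E - 1505 r$ ($N{\left(r,E \right)} = -6 + \left(- 1505 r + E\right) = -6 + \left(E - 1505 r\right) = -6 + E - 1505 r$)
$A = - \frac{9}{1066130}$ ($A = \frac{9}{-6 - 584 - 1065540} = \frac{9}{-1066130} = 9 \left(- \frac{1}{1066130}\right) = - \frac{9}{1066130} \approx -8.4417 \cdot 10^{-6}$)
$U = -899253$ ($U = -2201734 + 1302481 = -899253$)
$\sqrt{A + U} = \sqrt{- \frac{9}{1066130} - 899253} = \sqrt{- \frac{958720600899}{1066130}} = \frac{3 i \sqrt{113568977137383430}}{1066130}$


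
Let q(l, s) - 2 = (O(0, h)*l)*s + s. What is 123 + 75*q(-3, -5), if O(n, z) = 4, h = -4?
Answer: 4398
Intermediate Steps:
q(l, s) = 2 + s + 4*l*s (q(l, s) = 2 + ((4*l)*s + s) = 2 + (4*l*s + s) = 2 + (s + 4*l*s) = 2 + s + 4*l*s)
123 + 75*q(-3, -5) = 123 + 75*(2 - 5 + 4*(-3)*(-5)) = 123 + 75*(2 - 5 + 60) = 123 + 75*57 = 123 + 4275 = 4398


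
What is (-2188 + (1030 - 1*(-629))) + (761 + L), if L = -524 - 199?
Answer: -491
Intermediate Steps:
L = -723
(-2188 + (1030 - 1*(-629))) + (761 + L) = (-2188 + (1030 - 1*(-629))) + (761 - 723) = (-2188 + (1030 + 629)) + 38 = (-2188 + 1659) + 38 = -529 + 38 = -491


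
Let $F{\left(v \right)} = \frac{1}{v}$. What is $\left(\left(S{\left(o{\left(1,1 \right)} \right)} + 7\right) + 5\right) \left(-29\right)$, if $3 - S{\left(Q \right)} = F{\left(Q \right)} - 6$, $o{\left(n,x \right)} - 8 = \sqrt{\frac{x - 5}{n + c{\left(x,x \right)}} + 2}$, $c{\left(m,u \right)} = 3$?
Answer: $- \frac{5452}{9} \approx -605.78$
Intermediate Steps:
$o{\left(n,x \right)} = 8 + \sqrt{2 + \frac{-5 + x}{3 + n}}$ ($o{\left(n,x \right)} = 8 + \sqrt{\frac{x - 5}{n + 3} + 2} = 8 + \sqrt{\frac{-5 + x}{3 + n} + 2} = 8 + \sqrt{2 + \frac{-5 + x}{3 + n}}$)
$S{\left(Q \right)} = 9 - \frac{1}{Q}$ ($S{\left(Q \right)} = 3 - \left(\frac{1}{Q} - 6\right) = 3 - \left(-6 + \frac{1}{Q}\right) = 3 + \left(6 - \frac{1}{Q}\right) = 9 - \frac{1}{Q}$)
$\left(\left(S{\left(o{\left(1,1 \right)} \right)} + 7\right) + 5\right) \left(-29\right) = \left(\left(\left(9 - \frac{1}{8 + \sqrt{\frac{1 + 1 + 2 \cdot 1}{3 + 1}}}\right) + 7\right) + 5\right) \left(-29\right) = \left(\left(\left(9 - \frac{1}{8 + \sqrt{\frac{1 + 1 + 2}{4}}}\right) + 7\right) + 5\right) \left(-29\right) = \left(\left(\left(9 - \frac{1}{8 + \sqrt{\frac{1}{4} \cdot 4}}\right) + 7\right) + 5\right) \left(-29\right) = \left(\left(\left(9 - \frac{1}{8 + \sqrt{1}}\right) + 7\right) + 5\right) \left(-29\right) = \left(\left(\left(9 - \frac{1}{8 + 1}\right) + 7\right) + 5\right) \left(-29\right) = \left(\left(\left(9 - \frac{1}{9}\right) + 7\right) + 5\right) \left(-29\right) = \left(\left(\frac{80}{9} + 7\right) + 5\right) \left(-29\right) = \left(\frac{143}{9} + 5\right) \left(-29\right) = \frac{188}{9} \left(-29\right) = - \frac{5452}{9}$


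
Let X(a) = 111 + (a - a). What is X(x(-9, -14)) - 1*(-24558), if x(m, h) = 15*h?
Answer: 24669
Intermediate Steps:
X(a) = 111 (X(a) = 111 + 0 = 111)
X(x(-9, -14)) - 1*(-24558) = 111 - 1*(-24558) = 111 + 24558 = 24669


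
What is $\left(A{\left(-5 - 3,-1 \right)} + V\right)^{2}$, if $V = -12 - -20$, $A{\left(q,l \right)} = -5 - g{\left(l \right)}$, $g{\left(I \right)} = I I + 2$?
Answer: $0$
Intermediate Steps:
$g{\left(I \right)} = 2 + I^{2}$ ($g{\left(I \right)} = I^{2} + 2 = 2 + I^{2}$)
$A{\left(q,l \right)} = -7 - l^{2}$ ($A{\left(q,l \right)} = -5 - \left(2 + l^{2}\right) = -7 - l^{2}$)
$V = 8$ ($V = -12 + 20 = 8$)
$\left(A{\left(-5 - 3,-1 \right)} + V\right)^{2} = \left(\left(-7 - \left(-1\right)^{2}\right) + 8\right)^{2} = \left(\left(-7 - 1\right) + 8\right)^{2} = \left(-8 + 8\right)^{2} = 0^{2} = 0$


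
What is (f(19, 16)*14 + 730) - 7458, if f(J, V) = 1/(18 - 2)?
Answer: -53817/8 ≈ -6727.1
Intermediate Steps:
f(J, V) = 1/16
(f(19, 16)*14 + 730) - 7458 = ((1/16)*14 + 730) - 7458 = (7/8 + 730) - 7458 = 5847/8 - 7458 = -53817/8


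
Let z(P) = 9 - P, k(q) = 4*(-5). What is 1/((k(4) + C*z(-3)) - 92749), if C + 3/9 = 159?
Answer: -1/90865 ≈ -1.1005e-5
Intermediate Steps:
C = 476/3 (C = -⅓ + 159 = 476/3 ≈ 158.67)
k(q) = -20
1/((k(4) + C*z(-3)) - 92749) = 1/((-20 + 476*(9 - 1*(-3))/3) - 92749) = 1/((-20 + 476*(9 + 3)/3) - 92749) = 1/((-20 + (476/3)*12) - 92749) = 1/((-20 + 1904) - 92749) = 1/(1884 - 92749) = 1/(-90865) = -1/90865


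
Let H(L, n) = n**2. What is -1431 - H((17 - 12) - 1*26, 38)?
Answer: -2875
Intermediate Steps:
-1431 - H((17 - 12) - 1*26, 38) = -1431 - 1*38**2 = -1431 - 1*1444 = -1431 - 1444 = -2875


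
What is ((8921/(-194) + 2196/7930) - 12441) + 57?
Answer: -156738613/12610 ≈ -12430.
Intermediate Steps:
((8921/(-194) + 2196/7930) - 12441) + 57 = ((8921*(-1/194) + 2196*(1/7930)) - 12441) + 57 = ((-8921/194 + 18/65) - 12441) + 57 = (-576373/12610 - 12441) + 57 = -157457383/12610 + 57 = -156738613/12610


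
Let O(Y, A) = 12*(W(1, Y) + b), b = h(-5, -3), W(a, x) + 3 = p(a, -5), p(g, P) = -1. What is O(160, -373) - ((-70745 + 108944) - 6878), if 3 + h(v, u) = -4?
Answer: -31453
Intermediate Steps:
h(v, u) = -7 (h(v, u) = -3 - 4 = -7)
W(a, x) = -4 (W(a, x) = -3 - 1 = -4)
b = -7
O(Y, A) = -132 (O(Y, A) = 12*(-4 - 7) = 12*(-11) = -132)
O(160, -373) - ((-70745 + 108944) - 6878) = -132 - ((-70745 + 108944) - 6878) = -132 - (38199 - 6878) = -132 - 1*31321 = -132 - 31321 = -31453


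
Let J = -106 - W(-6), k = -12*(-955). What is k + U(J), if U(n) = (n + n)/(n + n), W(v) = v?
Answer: 11461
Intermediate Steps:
k = 11460
J = -100 (J = -106 - 1*(-6) = -106 + 6 = -100)
U(n) = 1 (U(n) = (2*n)/((2*n)) = (2*n)*(1/(2*n)) = 1)
k + U(J) = 11460 + 1 = 11461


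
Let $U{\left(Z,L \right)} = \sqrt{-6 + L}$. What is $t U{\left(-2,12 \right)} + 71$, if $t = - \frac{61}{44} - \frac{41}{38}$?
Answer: $71 - \frac{2061 \sqrt{6}}{836} \approx 64.961$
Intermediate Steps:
$t = - \frac{2061}{836}$ ($t = \left(-61\right) \frac{1}{44} - \frac{41}{38} = - \frac{61}{44} - \frac{41}{38} = - \frac{2061}{836} \approx -2.4653$)
$t U{\left(-2,12 \right)} + 71 = - \frac{2061 \sqrt{-6 + 12}}{836} + 71 = - \frac{2061 \sqrt{6}}{836} + 71 = 71 - \frac{2061 \sqrt{6}}{836}$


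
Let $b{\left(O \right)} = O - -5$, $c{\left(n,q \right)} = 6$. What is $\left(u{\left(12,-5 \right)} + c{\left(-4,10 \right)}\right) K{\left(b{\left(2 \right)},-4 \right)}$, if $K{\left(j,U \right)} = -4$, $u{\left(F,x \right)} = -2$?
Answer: $-16$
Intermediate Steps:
$b{\left(O \right)} = 5 + O$ ($b{\left(O \right)} = O + 5 = 5 + O$)
$\left(u{\left(12,-5 \right)} + c{\left(-4,10 \right)}\right) K{\left(b{\left(2 \right)},-4 \right)} = \left(-2 + 6\right) \left(-4\right) = 4 \left(-4\right) = -16$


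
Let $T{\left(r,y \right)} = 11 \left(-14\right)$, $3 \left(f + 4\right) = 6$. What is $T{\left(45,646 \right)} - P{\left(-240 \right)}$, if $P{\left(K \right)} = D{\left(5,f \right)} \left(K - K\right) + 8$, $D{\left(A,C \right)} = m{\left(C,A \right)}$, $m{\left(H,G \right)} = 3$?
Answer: $-162$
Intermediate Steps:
$f = -2$ ($f = -4 + \frac{1}{3} \cdot 6 = -4 + 2 = -2$)
$T{\left(r,y \right)} = -154$
$D{\left(A,C \right)} = 3$
$P{\left(K \right)} = 8$ ($P{\left(K \right)} = 3 \left(K - K\right) + 8 = 3 \cdot 0 + 8 = 0 + 8 = 8$)
$T{\left(45,646 \right)} - P{\left(-240 \right)} = -154 - 8 = -162$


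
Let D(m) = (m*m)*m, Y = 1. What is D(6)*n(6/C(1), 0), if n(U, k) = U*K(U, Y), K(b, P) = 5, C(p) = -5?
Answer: -1296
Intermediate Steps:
D(m) = m**3 (D(m) = m**2*m = m**3)
n(U, k) = 5*U (n(U, k) = U*5 = 5*U)
D(6)*n(6/C(1), 0) = 6**3*(5*(6/(-5))) = 216*(5*(6*(-1/5))) = 216*(5*(-6/5)) = 216*(-6) = -1296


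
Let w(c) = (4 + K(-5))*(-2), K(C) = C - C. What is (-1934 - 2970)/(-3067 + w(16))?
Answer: 4904/3075 ≈ 1.5948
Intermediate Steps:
K(C) = 0
w(c) = -8 (w(c) = (4 + 0)*(-2) = 4*(-2) = -8)
(-1934 - 2970)/(-3067 + w(16)) = (-1934 - 2970)/(-3067 - 8) = -4904/(-3075) = -4904*(-1/3075) = 4904/3075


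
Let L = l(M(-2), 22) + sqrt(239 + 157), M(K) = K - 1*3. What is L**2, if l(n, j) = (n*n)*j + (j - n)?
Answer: 333325 + 6924*sqrt(11) ≈ 3.5629e+5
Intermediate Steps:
M(K) = -3 + K (M(K) = K - 3 = -3 + K)
l(n, j) = j - n + j*n**2 (l(n, j) = n**2*j + (j - n) = j*n**2 + (j - n) = j - n + j*n**2)
L = 577 + 6*sqrt(11) (L = (22 - (-3 - 2) + 22*(-3 - 2)**2) + sqrt(239 + 157) = (22 - 1*(-5) + 22*(-5)**2) + sqrt(396) = (22 + 5 + 22*25) + 6*sqrt(11) = (22 + 5 + 550) + 6*sqrt(11) = 577 + 6*sqrt(11) ≈ 596.90)
L**2 = (577 + 6*sqrt(11))**2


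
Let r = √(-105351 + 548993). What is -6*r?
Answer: -6*√443642 ≈ -3996.4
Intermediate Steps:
r = √443642 ≈ 666.06
-6*r = -6*√443642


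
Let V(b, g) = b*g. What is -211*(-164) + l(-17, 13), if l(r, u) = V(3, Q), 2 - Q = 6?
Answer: 34592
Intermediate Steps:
Q = -4 (Q = 2 - 1*6 = 2 - 6 = -4)
l(r, u) = -12 (l(r, u) = 3*(-4) = -12)
-211*(-164) + l(-17, 13) = -211*(-164) - 12 = 34604 - 12 = 34592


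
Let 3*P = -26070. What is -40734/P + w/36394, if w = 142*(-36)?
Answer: 359512479/79065965 ≈ 4.5470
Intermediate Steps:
P = -8690 (P = (⅓)*(-26070) = -8690)
w = -5112
-40734/P + w/36394 = -40734/(-8690) - 5112/36394 = -40734*(-1/8690) - 5112*1/36394 = 20367/4345 - 2556/18197 = 359512479/79065965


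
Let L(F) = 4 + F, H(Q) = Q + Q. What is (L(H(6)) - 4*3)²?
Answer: 16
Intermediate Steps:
H(Q) = 2*Q
(L(H(6)) - 4*3)² = ((4 + 2*6) - 4*3)² = ((4 + 12) - 12)² = (16 - 12)² = 4² = 16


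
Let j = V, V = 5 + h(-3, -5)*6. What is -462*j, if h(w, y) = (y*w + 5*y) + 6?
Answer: 8778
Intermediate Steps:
h(w, y) = 6 + 5*y + w*y (h(w, y) = (w*y + 5*y) + 6 = (5*y + w*y) + 6 = 6 + 5*y + w*y)
V = -19 (V = 5 + (6 + 5*(-5) - 3*(-5))*6 = 5 + (6 - 25 + 15)*6 = 5 - 4*6 = 5 - 24 = -19)
j = -19
-462*j = -462*(-19) = 8778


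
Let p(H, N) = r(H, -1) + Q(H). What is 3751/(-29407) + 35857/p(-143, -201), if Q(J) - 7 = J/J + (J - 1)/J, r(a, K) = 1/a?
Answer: 1054413040/264663 ≈ 3984.0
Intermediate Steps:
Q(J) = 8 + (-1 + J)/J (Q(J) = 7 + (J/J + (J - 1)/J) = 7 + (1 + (-1 + J)/J) = 8 + (-1 + J)/J)
p(H, N) = 9 (p(H, N) = 1/H + (9 - 1/H) = 9)
3751/(-29407) + 35857/p(-143, -201) = 3751/(-29407) + 35857/9 = 3751*(-1/29407) + 35857*(1/9) = -3751/29407 + 35857/9 = 1054413040/264663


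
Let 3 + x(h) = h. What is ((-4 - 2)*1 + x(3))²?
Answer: 36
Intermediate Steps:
x(h) = -3 + h
((-4 - 2)*1 + x(3))² = ((-4 - 2)*1 + (-3 + 3))² = (-6*1 + 0)² = (-6 + 0)² = (-6)² = 36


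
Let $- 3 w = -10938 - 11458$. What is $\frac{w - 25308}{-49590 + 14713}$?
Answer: $\frac{53528}{104631} \approx 0.51159$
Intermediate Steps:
$w = \frac{22396}{3}$ ($w = - \frac{-10938 - 11458}{3} = \left(- \frac{1}{3}\right) \left(-22396\right) = \frac{22396}{3} \approx 7465.3$)
$\frac{w - 25308}{-49590 + 14713} = \frac{\frac{22396}{3} - 25308}{-49590 + 14713} = - \frac{53528}{3 \left(-34877\right)} = \left(- \frac{53528}{3}\right) \left(- \frac{1}{34877}\right) = \frac{53528}{104631}$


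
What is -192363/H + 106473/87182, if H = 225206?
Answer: 1801941843/4908477373 ≈ 0.36711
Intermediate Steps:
-192363/H + 106473/87182 = -192363/225206 + 106473/87182 = 1801941843/4908477373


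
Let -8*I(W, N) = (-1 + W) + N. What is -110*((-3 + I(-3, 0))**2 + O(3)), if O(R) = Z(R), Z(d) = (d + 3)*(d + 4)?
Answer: -10615/2 ≈ -5307.5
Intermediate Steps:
I(W, N) = 1/8 - N/8 - W/8 (I(W, N) = -((-1 + W) + N)/8 = -(-1 + N + W)/8 = 1/8 - N/8 - W/8)
Z(d) = (3 + d)*(4 + d)
O(R) = 12 + R**2 + 7*R
-110*((-3 + I(-3, 0))**2 + O(3)) = -110*((-3 + (1/8 - 1/8*0 - 1/8*(-3)))**2 + (12 + 3**2 + 7*3)) = -110*((-3 + (1/8 + 0 + 3/8))**2 + (12 + 9 + 21)) = -110*((-3 + 1/2)**2 + 42) = -110*((-5/2)**2 + 42) = -110*(25/4 + 42) = -110*193/4 = -10615/2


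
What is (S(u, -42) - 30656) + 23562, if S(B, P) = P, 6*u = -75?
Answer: -7136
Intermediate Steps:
u = -25/2 (u = (⅙)*(-75) = -25/2 ≈ -12.500)
(S(u, -42) - 30656) + 23562 = (-42 - 30656) + 23562 = -30698 + 23562 = -7136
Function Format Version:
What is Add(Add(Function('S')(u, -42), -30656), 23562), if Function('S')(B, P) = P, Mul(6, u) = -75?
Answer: -7136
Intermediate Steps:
u = Rational(-25, 2) (u = Mul(Rational(1, 6), -75) = Rational(-25, 2) ≈ -12.500)
Add(Add(Function('S')(u, -42), -30656), 23562) = Add(Add(-42, -30656), 23562) = Add(-30698, 23562) = -7136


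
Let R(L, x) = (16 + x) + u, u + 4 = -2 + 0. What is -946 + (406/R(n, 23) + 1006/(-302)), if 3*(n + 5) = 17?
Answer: -4669211/4983 ≈ -937.03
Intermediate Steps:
n = 2/3 (n = -5 + (1/3)*17 = -5 + 17/3 = 2/3 ≈ 0.66667)
u = -6 (u = -4 + (-2 + 0) = -4 - 2 = -6)
R(L, x) = 10 + x (R(L, x) = (16 + x) - 6 = 10 + x)
-946 + (406/R(n, 23) + 1006/(-302)) = -946 + (406/(10 + 23) + 1006/(-302)) = -946 + (406/33 + 1006*(-1/302)) = -946 + (406*(1/33) - 503/151) = -946 + (406/33 - 503/151) = -946 + 44707/4983 = -4669211/4983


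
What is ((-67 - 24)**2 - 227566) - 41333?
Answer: -260618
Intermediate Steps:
((-67 - 24)**2 - 227566) - 41333 = ((-91)**2 - 227566) - 41333 = (8281 - 227566) - 41333 = -219285 - 41333 = -260618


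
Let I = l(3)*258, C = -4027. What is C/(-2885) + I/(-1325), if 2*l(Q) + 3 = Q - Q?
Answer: 1290454/764525 ≈ 1.6879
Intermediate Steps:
l(Q) = -3/2 (l(Q) = -3/2 + (Q - Q)/2 = -3/2 + (1/2)*0 = -3/2 + 0 = -3/2)
I = -387 (I = -3/2*258 = -387)
C/(-2885) + I/(-1325) = -4027/(-2885) - 387/(-1325) = -4027*(-1/2885) - 387*(-1/1325) = 4027/2885 + 387/1325 = 1290454/764525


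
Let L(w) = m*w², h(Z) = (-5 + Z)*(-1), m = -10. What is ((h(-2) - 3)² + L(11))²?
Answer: 1425636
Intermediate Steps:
h(Z) = 5 - Z
L(w) = -10*w²
((h(-2) - 3)² + L(11))² = (((5 - 1*(-2)) - 3)² - 10*11²)² = (((5 + 2) - 3)² - 10*121)² = ((7 - 3)² - 1210)² = (4² - 1210)² = (16 - 1210)² = (-1194)² = 1425636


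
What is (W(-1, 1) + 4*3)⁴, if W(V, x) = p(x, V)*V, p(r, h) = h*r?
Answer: 28561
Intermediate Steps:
W(V, x) = x*V² (W(V, x) = (V*x)*V = x*V²)
(W(-1, 1) + 4*3)⁴ = (1*(-1)² + 4*3)⁴ = (1*1 + 12)⁴ = (1 + 12)⁴ = 13⁴ = 28561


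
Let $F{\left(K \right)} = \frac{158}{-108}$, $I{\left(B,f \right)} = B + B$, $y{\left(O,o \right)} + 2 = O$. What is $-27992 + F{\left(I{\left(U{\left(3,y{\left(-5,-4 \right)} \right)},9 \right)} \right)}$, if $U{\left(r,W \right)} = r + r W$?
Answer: $- \frac{1511647}{54} \approx -27993.0$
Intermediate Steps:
$y{\left(O,o \right)} = -2 + O$
$U{\left(r,W \right)} = r + W r$
$I{\left(B,f \right)} = 2 B$
$F{\left(K \right)} = - \frac{79}{54}$ ($F{\left(K \right)} = 158 \left(- \frac{1}{108}\right) = - \frac{79}{54}$)
$-27992 + F{\left(I{\left(U{\left(3,y{\left(-5,-4 \right)} \right)},9 \right)} \right)} = -27992 - \frac{79}{54} = - \frac{1511647}{54}$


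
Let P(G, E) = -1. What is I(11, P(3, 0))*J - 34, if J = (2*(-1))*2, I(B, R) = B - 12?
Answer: -30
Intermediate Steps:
I(B, R) = -12 + B
J = -4 (J = -2*2 = -4)
I(11, P(3, 0))*J - 34 = (-12 + 11)*(-4) - 34 = -1*(-4) - 34 = 4 - 34 = -30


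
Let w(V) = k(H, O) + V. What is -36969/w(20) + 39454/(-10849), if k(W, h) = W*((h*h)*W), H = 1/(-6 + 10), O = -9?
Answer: -6433047950/4350449 ≈ -1478.7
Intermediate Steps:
H = ¼ (H = 1/4 = ¼ ≈ 0.25000)
k(W, h) = W²*h² (k(W, h) = W*(h²*W) = W*(W*h²) = W²*h²)
w(V) = 81/16 + V (w(V) = (¼)²*(-9)² + V = (1/16)*81 + V = 81/16 + V)
-36969/w(20) + 39454/(-10849) = -36969/(81/16 + 20) + 39454/(-10849) = -36969/401/16 + 39454*(-1/10849) = -36969*16/401 - 39454/10849 = -591504/401 - 39454/10849 = -6433047950/4350449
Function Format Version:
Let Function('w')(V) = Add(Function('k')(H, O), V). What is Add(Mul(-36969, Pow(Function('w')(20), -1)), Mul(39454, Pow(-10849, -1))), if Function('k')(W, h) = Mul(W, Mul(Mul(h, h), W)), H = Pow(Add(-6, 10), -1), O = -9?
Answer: Rational(-6433047950, 4350449) ≈ -1478.7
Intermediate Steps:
H = Rational(1, 4) (H = Pow(4, -1) = Rational(1, 4) ≈ 0.25000)
Function('k')(W, h) = Mul(Pow(W, 2), Pow(h, 2)) (Function('k')(W, h) = Mul(W, Mul(Pow(h, 2), W)) = Mul(W, Mul(W, Pow(h, 2))) = Mul(Pow(W, 2), Pow(h, 2)))
Function('w')(V) = Add(Rational(81, 16), V) (Function('w')(V) = Add(Mul(Pow(Rational(1, 4), 2), Pow(-9, 2)), V) = Add(Mul(Rational(1, 16), 81), V) = Add(Rational(81, 16), V))
Add(Mul(-36969, Pow(Function('w')(20), -1)), Mul(39454, Pow(-10849, -1))) = Add(Mul(-36969, Pow(Add(Rational(81, 16), 20), -1)), Mul(39454, Pow(-10849, -1))) = Add(Mul(-36969, Pow(Rational(401, 16), -1)), Mul(39454, Rational(-1, 10849))) = Add(Mul(-36969, Rational(16, 401)), Rational(-39454, 10849)) = Add(Rational(-591504, 401), Rational(-39454, 10849)) = Rational(-6433047950, 4350449)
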